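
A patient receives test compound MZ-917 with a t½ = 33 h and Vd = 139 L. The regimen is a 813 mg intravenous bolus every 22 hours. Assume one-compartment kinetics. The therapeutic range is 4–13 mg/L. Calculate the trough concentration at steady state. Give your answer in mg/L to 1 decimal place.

10.0 mg/L

τ/t½ = 22/33 ≈ 0.66667, so fraction remaining f = (1/2)^(22/33) ≈ 0.6300.
At steady state, accumulation factor R = 1/(1 − e^(−kτ)) ≈ 2.7027.
Each bolus raises the concentration by D/Vd = 813/139 ≈ 5.849 mg/L.
Cmax,ss = C₀/(1 − f) ≈ 5.849/0.3700 ≈ 15.808 mg/L.
Steady-state trough Cmin,ss = Cmax,ss·f ≈ 15.808 × 0.6300 ≈ 9.959 mg/L.
Trough 10.0 mg/L vs MEC 4 mg/L: adequate.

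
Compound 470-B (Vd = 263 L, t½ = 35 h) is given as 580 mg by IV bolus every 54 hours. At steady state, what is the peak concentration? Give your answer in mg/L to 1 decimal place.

k = ln2/t½ = ln2/35 ≈ 0.019804 h⁻¹; fraction remaining f = e^(−kτ) = e^(−0.019804×54) ≈ 0.3432.
At steady state, accumulation factor R = 1/(1 − e^(−kτ)) ≈ 1.5225.
Each bolus raises the concentration by D/Vd = 580/263 ≈ 2.205 mg/L.
Steady-state peak Cmax,ss = C₀·R ≈ 2.205 × 1.5225 ≈ 3.357 mg/L.

3.4 mg/L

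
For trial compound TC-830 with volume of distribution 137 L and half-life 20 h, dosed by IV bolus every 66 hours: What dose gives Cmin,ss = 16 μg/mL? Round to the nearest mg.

τ/t½ = 66/20 ≈ 3.3, so f = (1/2)^(66/20) ≈ 0.101532.
Cmin,ss = (D/Vd)·f/(1−f), so D = Cmin,ss·Vd·(1−f)/f.
D = 16 × 137 × (1−f)/f ≈ 16 × 137 × 8.84911 ≈ 19397.25 mg.

19397 mg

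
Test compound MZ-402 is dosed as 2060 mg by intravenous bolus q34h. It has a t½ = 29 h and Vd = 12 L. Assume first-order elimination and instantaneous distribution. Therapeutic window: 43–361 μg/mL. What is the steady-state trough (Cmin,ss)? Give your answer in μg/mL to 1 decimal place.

Over one 34-h interval, 34/29 ≈ 1.1724 half-lives elapse, leaving f ≈ 0.4437 of each dose.
At steady state, accumulation factor R = 1/(1 − e^(−kτ)) ≈ 1.7976.
Each bolus raises the concentration by D/Vd = 2060/12 ≈ 171.667 μg/mL.
Steady-state peak Cmax,ss = C₀·R ≈ 171.667 × 1.7976 ≈ 308.589 μg/mL.
One interval later, Cmin,ss = Cmax,ss·e^(−kτ) ≈ 308.589 × 0.4437 ≈ 136.921 μg/mL.
Trough 136.9 μg/mL vs MEC 43 μg/mL: adequate.

136.9 μg/mL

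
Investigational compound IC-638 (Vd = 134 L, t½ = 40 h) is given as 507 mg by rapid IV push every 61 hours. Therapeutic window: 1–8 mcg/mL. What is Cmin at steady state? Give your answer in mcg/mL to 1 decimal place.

Over one 61-h interval, 61/40 ≈ 1.525 half-lives elapse, leaving f ≈ 0.3475 of each dose.
At steady state, accumulation factor R = 1/(1 − e^(−kτ)) ≈ 1.5326.
Single-dose peak C₀ = D/Vd = 507/134 ≈ 3.784 mcg/mL.
Cmax,ss = C₀/(1 − f) ≈ 3.784/0.6525 ≈ 5.799 mcg/mL.
Steady-state trough Cmin,ss = Cmax,ss·f ≈ 5.799 × 0.3475 ≈ 2.015 mcg/mL.
Trough 2.0 mcg/mL vs MEC 1 mcg/mL: adequate.

2.0 mcg/mL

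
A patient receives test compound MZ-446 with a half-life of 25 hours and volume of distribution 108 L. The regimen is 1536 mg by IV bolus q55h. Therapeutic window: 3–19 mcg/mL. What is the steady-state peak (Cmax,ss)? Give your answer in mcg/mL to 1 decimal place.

18.2 mcg/mL

Over one 55-h interval, 55/25 ≈ 2.2 half-lives elapse, leaving f ≈ 0.2176 of each dose.
At steady state, accumulation factor R = 1/(1 − e^(−kτ)) ≈ 1.2781.
Each bolus raises the concentration by D/Vd = 1536/108 ≈ 14.222 mcg/mL.
Steady-state peak Cmax,ss = C₀·R ≈ 14.222 × 1.2781 ≈ 18.177 mcg/mL.
Peak 18.2 mcg/mL vs MTC 19 mcg/mL: below toxic threshold.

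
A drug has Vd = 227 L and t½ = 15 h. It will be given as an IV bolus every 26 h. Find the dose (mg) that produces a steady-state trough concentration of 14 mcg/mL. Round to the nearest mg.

τ/t½ = 26/15 ≈ 1.7333, so f = (1/2)^(26/15) ≈ 0.300756.
Cmin,ss = (D/Vd)·f/(1−f), so D = Cmin,ss·Vd·(1−f)/f.
D = 14 × 227 × (1−f)/f ≈ 14 × 227 × 2.32495 ≈ 7388.69 mg.

7389 mg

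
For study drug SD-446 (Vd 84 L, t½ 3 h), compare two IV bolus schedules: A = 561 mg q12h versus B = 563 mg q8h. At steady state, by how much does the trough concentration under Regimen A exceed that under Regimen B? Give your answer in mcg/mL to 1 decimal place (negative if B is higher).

-0.8 mcg/mL

Regimen A: f = (1/2)^(12/3) ≈ 0.0625; Cmin,ss = (561/84)·f/(1−f) ≈ 0.445 mcg/mL.
Regimen B: f = (1/2)^(8/3) ≈ 0.1575; Cmin,ss = (563/84)·f/(1−f) ≈ 1.253 mcg/mL.
Difference ≈ 0.445 − 1.253 ≈ -0.808 mcg/mL.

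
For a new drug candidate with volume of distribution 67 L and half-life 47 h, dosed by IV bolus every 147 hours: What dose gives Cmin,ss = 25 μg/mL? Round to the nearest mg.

12965 mg

τ/t½ = 147/47 ≈ 3.1277, so f = (1/2)^(147/47) ≈ 0.114414.
Cmin,ss = (D/Vd)·f/(1−f), so D = Cmin,ss·Vd·(1−f)/f.
D = 25 × 67 × (1−f)/f ≈ 25 × 67 × 7.74019 ≈ 12964.82 mg.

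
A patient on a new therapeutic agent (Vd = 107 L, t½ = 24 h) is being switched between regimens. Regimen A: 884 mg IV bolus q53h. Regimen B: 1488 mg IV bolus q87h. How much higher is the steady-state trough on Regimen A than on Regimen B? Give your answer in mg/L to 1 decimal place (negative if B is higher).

1.1 mg/L

Regimen A: f = (1/2)^(53/24) ≈ 0.2164; Cmin,ss = (884/107)·f/(1−f) ≈ 2.282 mg/L.
Regimen B: f = (1/2)^(87/24) ≈ 0.0811; Cmin,ss = (1488/107)·f/(1−f) ≈ 1.227 mg/L.
Difference ≈ 2.282 − 1.227 ≈ 1.055 mg/L.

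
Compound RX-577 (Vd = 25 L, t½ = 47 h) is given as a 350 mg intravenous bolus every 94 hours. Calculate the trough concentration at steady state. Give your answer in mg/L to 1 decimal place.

The dosing interval is 2 half-lives, so f = 2^(−2) = 0.25.
At steady state, R = 1/(1 − 0.25) = 4/3.
Single-dose peak C₀ = D/Vd = 350/25 = 14 mg/L.
Steady-state peak Cmax,ss = C₀·R = 14 × 4/3 ≈ 18.667 mg/L.
Steady-state trough Cmin,ss = Cmax,ss·f ≈ 18.667 × 0.25 ≈ 4.667 mg/L.

4.7 mg/L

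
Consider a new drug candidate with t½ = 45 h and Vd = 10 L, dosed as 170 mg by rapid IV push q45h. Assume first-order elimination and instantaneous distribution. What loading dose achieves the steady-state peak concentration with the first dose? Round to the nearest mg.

340 mg

f = (1/2)^(45/45) ≈ 0.500000; accumulation ratio R = 1/(1−f) ≈ 2.00000.
Loading dose to hit Cmax,ss on first dose: D_load = D_maint·R ≈ 170 × 2.00000 ≈ 340.00 mg.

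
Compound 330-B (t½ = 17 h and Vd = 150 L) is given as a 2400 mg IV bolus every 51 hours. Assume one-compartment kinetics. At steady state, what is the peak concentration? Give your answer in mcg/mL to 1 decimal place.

τ = 51 h = 3 half-lives, so f = (1/2)^3 = 0.125.
Accumulation ratio R = 1/(1 − f) = 1/0.875 = 8/7.
Single-dose peak C₀ = D/Vd = 2400/150 = 16 mcg/mL.
Steady-state peak Cmax,ss = C₀·R = 16 × 8/7 ≈ 18.286 mcg/mL.

18.3 mcg/mL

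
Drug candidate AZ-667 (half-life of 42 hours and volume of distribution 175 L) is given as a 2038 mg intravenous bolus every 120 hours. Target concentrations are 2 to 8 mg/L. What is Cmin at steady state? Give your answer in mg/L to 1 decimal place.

1.9 mg/L

k = ln2/t½ = ln2/42 ≈ 0.016504 h⁻¹; fraction remaining f = e^(−kτ) = e^(−0.016504×120) ≈ 0.1380.
At steady state, accumulation factor R = 1/(1 − e^(−kτ)) ≈ 1.1601.
Single-dose peak C₀ = D/Vd = 2038/175 ≈ 11.646 mg/L.
Steady-state peak Cmax,ss = C₀·R ≈ 11.646 × 1.1601 ≈ 13.511 mg/L.
One interval later, Cmin,ss = Cmax,ss·e^(−kτ) ≈ 13.511 × 0.1380 ≈ 1.865 mg/L.
Trough 1.9 mg/L vs MEC 2 mg/L: subtherapeutic.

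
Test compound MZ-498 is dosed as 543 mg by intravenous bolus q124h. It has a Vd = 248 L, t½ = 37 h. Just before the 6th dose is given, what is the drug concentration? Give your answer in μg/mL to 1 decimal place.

0.2 μg/mL

f = (1/2)^(τ/t½) = (1/2)^(124/37) ≈ 0.0980.
C₀ = D/Vd = 543/248 ≈ 2.190 μg/mL.
Before the 6th dose, 5 doses have been given. Superposition: Cmin = C₀·(f + f² + … + f^5).
≈ 2.190 × (0.0980 + 0.0096 + 0.0009 + 0.0001 + 0.0000) ≈ 2.190 × 0.1086 ≈ 0.238 μg/mL.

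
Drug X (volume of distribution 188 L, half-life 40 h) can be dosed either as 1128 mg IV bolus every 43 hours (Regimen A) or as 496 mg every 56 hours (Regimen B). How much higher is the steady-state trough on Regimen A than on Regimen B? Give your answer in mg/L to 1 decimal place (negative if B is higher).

3.8 mg/L

Regimen A: f = (1/2)^(43/40) ≈ 0.4747; Cmin,ss = (1128/188)·f/(1−f) ≈ 5.422 mg/L.
Regimen B: f = (1/2)^(56/40) ≈ 0.3789; Cmin,ss = (496/188)·f/(1−f) ≈ 1.609 mg/L.
Difference ≈ 5.422 − 1.609 ≈ 3.813 mg/L.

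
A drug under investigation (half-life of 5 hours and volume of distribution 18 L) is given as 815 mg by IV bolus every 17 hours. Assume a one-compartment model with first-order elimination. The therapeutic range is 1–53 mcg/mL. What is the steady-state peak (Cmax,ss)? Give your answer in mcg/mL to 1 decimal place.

50.0 mcg/mL

τ/t½ = 17/5 ≈ 3.4, so fraction remaining f = (1/2)^(17/5) ≈ 0.0947.
At steady state, accumulation factor R = 1/(1 − e^(−kτ)) ≈ 1.1046.
Each bolus raises the concentration by D/Vd = 815/18 ≈ 45.278 mcg/mL.
Steady-state peak Cmax,ss = C₀·R ≈ 45.278 × 1.1046 ≈ 50.014 mcg/mL.
Peak 50.0 mcg/mL vs MTC 53 mcg/mL: below toxic threshold.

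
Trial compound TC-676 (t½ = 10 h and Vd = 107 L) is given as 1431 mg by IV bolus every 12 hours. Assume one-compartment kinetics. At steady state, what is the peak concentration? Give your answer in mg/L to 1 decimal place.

23.7 mg/L

Over one 12-h interval, 12/10 ≈ 1.2 half-lives elapse, leaving f ≈ 0.4353 of each dose.
Accumulation ratio R = 1/(1 − f) ≈ 1/0.5647 ≈ 1.7709.
Single-dose peak C₀ = D/Vd = 1431/107 ≈ 13.374 mg/L.
Steady-state peak Cmax,ss = C₀·R ≈ 13.374 × 1.7709 ≈ 23.684 mg/L.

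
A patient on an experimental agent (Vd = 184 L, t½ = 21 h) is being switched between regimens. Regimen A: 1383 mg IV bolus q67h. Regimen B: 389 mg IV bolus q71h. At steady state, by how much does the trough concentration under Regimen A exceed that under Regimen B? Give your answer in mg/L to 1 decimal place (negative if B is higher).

Regimen A: f = (1/2)^(67/21) ≈ 0.1095; Cmin,ss = (1383/184)·f/(1−f) ≈ 0.924 mg/L.
Regimen B: f = (1/2)^(71/21) ≈ 0.0960; Cmin,ss = (389/184)·f/(1−f) ≈ 0.225 mg/L.
Difference ≈ 0.924 − 0.225 ≈ 0.699 mg/L.

0.7 mg/L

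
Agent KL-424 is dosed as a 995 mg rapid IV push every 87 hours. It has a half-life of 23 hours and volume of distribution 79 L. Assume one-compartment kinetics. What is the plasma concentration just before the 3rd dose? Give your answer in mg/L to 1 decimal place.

f = (1/2)^(τ/t½) = (1/2)^(87/23) ≈ 0.0727.
C₀ = D/Vd = 995/79 ≈ 12.595 mg/L.
Before the 3rd dose, 2 doses have been given. Superposition: Cmin = C₀·(f + f²).
≈ 12.595 × (0.0727 + 0.0053) ≈ 12.595 × 0.0780 ≈ 0.982 mg/L.

1.0 mg/L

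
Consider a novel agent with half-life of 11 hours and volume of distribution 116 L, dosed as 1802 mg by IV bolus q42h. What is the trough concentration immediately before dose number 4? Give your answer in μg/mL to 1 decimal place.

f = (1/2)^(τ/t½) = (1/2)^(42/11) ≈ 0.0709.
C₀ = D/Vd = 1802/116 ≈ 15.534 μg/mL.
Before the 4th dose, 3 doses have been given. Superposition: Cmin = C₀·(f + f² + … + f^3).
≈ 15.534 × (0.0709 + 0.0050 + 0.0004) ≈ 15.534 × 0.0763 ≈ 1.185 μg/mL.

1.2 μg/mL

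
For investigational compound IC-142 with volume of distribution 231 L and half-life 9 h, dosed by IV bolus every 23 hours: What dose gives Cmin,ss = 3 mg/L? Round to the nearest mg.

3381 mg

τ/t½ = 23/9 ≈ 2.5556, so f = (1/2)^(23/9) ≈ 0.170099.
Cmin,ss = (D/Vd)·f/(1−f), so D = Cmin,ss·Vd·(1−f)/f.
D = 3 × 231 × (1−f)/f ≈ 3 × 231 × 4.87893 ≈ 3381.10 mg.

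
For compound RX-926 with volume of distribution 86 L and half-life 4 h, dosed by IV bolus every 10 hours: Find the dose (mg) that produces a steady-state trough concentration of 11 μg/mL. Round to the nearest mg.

4405 mg

τ/t½ = 10/4 ≈ 2.5, so f = (1/2)^(10/4) ≈ 0.176777.
Cmin,ss = (D/Vd)·f/(1−f), so D = Cmin,ss·Vd·(1−f)/f.
D = 11 × 86 × (1−f)/f ≈ 11 × 86 × 4.65684 ≈ 4405.37 mg.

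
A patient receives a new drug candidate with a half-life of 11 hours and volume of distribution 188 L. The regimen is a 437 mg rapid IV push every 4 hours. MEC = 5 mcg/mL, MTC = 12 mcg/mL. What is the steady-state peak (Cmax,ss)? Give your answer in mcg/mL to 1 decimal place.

10.4 mcg/mL

τ/t½ = 4/11 ≈ 0.36364, so fraction remaining f = (1/2)^(4/11) ≈ 0.7772.
Accumulation ratio R = 1/(1 − f) ≈ 1/0.2228 ≈ 4.4883.
Single-dose peak C₀ = D/Vd = 437/188 ≈ 2.324 mcg/mL.
Cmax,ss = C₀/(1 − f) ≈ 2.324/0.2228 ≈ 10.431 mcg/mL.
Peak 10.4 mcg/mL vs MTC 12 mcg/mL: below toxic threshold.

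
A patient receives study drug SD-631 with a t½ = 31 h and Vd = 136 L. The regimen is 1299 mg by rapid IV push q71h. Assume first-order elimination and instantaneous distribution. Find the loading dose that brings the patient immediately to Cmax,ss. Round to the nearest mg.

1633 mg

f = (1/2)^(71/31) ≈ 0.204430; accumulation ratio R = 1/(1−f) ≈ 1.25696.
Loading dose to hit Cmax,ss on first dose: D_load = D_maint·R ≈ 1299 × 1.25696 ≈ 1632.79 mg.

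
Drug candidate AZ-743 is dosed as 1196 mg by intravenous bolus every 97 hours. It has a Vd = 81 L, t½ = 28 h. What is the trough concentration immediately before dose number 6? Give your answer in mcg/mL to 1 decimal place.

1.5 mcg/mL

f = (1/2)^(τ/t½) = (1/2)^(97/28) ≈ 0.0906.
C₀ = D/Vd = 1196/81 ≈ 14.765 mcg/mL.
Before the 6th dose, 5 doses have been given. Superposition: Cmin = C₀·(f + f² + … + f^5).
≈ 14.765 × (0.0906 + 0.0082 + 0.0007 + 0.0001 + 0.0000) ≈ 14.765 × 0.0996 ≈ 1.471 mcg/mL.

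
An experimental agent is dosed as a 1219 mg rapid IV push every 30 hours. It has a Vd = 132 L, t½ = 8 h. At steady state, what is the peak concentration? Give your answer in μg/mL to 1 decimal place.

10.0 μg/mL

Over one 30-h interval, 30/8 ≈ 3.75 half-lives elapse, leaving f ≈ 0.0743 of each dose.
Accumulation ratio R = 1/(1 − f) ≈ 1/0.9257 ≈ 1.0803.
Single-dose peak C₀ = D/Vd = 1219/132 ≈ 9.235 μg/mL.
Steady-state peak Cmax,ss = C₀·R ≈ 9.235 × 1.0803 ≈ 9.977 μg/mL.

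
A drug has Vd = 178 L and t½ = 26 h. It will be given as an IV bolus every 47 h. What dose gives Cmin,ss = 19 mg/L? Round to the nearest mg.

τ/t½ = 47/26 ≈ 1.8077, so f = (1/2)^(47/26) ≈ 0.285647.
Cmin,ss = (D/Vd)·f/(1−f), so D = Cmin,ss·Vd·(1−f)/f.
D = 19 × 178 × (1−f)/f ≈ 19 × 178 × 2.50082 ≈ 8457.77 mg.

8458 mg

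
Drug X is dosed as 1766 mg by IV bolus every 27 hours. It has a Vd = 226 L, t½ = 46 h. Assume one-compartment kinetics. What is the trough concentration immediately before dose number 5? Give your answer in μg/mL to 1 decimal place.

12.5 μg/mL

f = (1/2)^(τ/t½) = (1/2)^(27/46) ≈ 0.6657.
C₀ = D/Vd = 1766/226 ≈ 7.814 μg/mL.
Before the 5th dose, 4 doses have been given. Superposition: Cmin = C₀·(f + f² + … + f^4).
≈ 7.814 × (0.6657 + 0.4432 + 0.2950 + 0.1964) ≈ 7.814 × 1.6003 ≈ 12.505 μg/mL.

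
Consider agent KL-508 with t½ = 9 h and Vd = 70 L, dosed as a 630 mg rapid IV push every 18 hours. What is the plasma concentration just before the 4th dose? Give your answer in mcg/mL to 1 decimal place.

3.0 mcg/mL

f = (1/2)^(τ/t½) = (1/2)^(18/9) ≈ 0.2500.
C₀ = D/Vd = 630/70 ≈ 9.000 mcg/mL.
Before the 4th dose, 3 doses have been given. Superposition: Cmin = C₀·(f + f² + … + f^3).
≈ 9.000 × (0.2500 + 0.0625 + 0.0156) ≈ 9.000 × 0.3281 ≈ 2.953 mcg/mL.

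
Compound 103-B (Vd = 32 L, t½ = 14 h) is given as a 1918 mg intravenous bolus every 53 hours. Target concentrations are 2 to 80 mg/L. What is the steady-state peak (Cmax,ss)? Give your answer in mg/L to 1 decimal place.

k = ln2/t½ = ln2/14 ≈ 0.049511 h⁻¹; fraction remaining f = e^(−kτ) = e^(−0.049511×53) ≈ 0.0725.
At steady state, accumulation factor R = 1/(1 − e^(−kτ)) ≈ 1.0782.
Single-dose peak C₀ = D/Vd = 1918/32 ≈ 59.938 mg/L.
Cmax,ss = C₀/(1 − f) ≈ 59.938/0.9275 ≈ 64.623 mg/L.
Peak 64.6 mg/L vs MTC 80 mg/L: below toxic threshold.

64.6 mg/L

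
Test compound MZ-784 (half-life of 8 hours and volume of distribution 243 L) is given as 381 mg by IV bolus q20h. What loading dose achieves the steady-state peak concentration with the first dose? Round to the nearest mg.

f = (1/2)^(20/8) ≈ 0.176777; accumulation ratio R = 1/(1−f) ≈ 1.21474.
Loading dose to hit Cmax,ss on first dose: D_load = D_maint·R ≈ 381 × 1.21474 ≈ 462.82 mg.

463 mg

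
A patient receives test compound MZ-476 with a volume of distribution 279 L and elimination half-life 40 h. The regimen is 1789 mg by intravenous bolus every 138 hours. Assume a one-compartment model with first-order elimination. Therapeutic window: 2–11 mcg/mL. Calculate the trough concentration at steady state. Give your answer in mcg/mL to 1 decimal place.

k = ln2/t½ = ln2/40 ≈ 0.017329 h⁻¹; fraction remaining f = e^(−kτ) = e^(−0.017329×138) ≈ 0.0915.
Accumulation ratio R = 1/(1 − f) ≈ 1/0.9085 ≈ 1.1007.
Single-dose peak C₀ = D/Vd = 1789/279 ≈ 6.412 mcg/mL.
Cmax,ss = C₀/(1 − f) ≈ 6.412/0.9085 ≈ 7.058 mcg/mL.
Steady-state trough Cmin,ss = Cmax,ss·f ≈ 7.058 × 0.0915 ≈ 0.646 mcg/mL.
Trough 0.6 mcg/mL vs MEC 2 mcg/mL: subtherapeutic.

0.6 mcg/mL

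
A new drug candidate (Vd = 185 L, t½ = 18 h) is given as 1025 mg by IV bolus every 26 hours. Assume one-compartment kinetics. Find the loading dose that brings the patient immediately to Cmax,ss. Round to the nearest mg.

f = (1/2)^(26/18) ≈ 0.367434; accumulation ratio R = 1/(1−f) ≈ 1.58086.
Loading dose to hit Cmax,ss on first dose: D_load = D_maint·R ≈ 1025 × 1.58086 ≈ 1620.38 mg.

1620 mg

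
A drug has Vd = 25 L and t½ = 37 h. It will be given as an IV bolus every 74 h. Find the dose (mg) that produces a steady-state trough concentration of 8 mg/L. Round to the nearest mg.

600 mg

τ/t½ = 74/37 ≈ 2, so f = (1/2)^(74/37) ≈ 0.250000.
Cmin,ss = (D/Vd)·f/(1−f), so D = Cmin,ss·Vd·(1−f)/f.
D = 8 × 25 × (1−f)/f ≈ 8 × 25 × 3.00000 ≈ 600.00 mg.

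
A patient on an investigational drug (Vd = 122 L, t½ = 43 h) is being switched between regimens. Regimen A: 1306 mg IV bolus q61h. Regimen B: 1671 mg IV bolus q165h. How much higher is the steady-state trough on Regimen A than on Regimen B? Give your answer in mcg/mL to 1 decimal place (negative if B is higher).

5.4 mcg/mL

Regimen A: f = (1/2)^(61/43) ≈ 0.3741; Cmin,ss = (1306/122)·f/(1−f) ≈ 6.398 mcg/mL.
Regimen B: f = (1/2)^(165/43) ≈ 0.0700; Cmin,ss = (1671/122)·f/(1−f) ≈ 1.031 mcg/mL.
Difference ≈ 6.398 − 1.031 ≈ 5.367 mcg/mL.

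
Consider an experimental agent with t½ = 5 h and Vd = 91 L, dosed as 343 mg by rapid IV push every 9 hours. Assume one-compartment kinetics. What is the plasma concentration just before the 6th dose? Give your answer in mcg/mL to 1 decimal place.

f = (1/2)^(τ/t½) = (1/2)^(9/5) ≈ 0.2872.
C₀ = D/Vd = 343/91 ≈ 3.769 mcg/mL.
Before the 6th dose, 5 doses have been given. Superposition: Cmin = C₀·(f + f² + … + f^5).
≈ 3.769 × (0.2872 + 0.0825 + 0.0237 + 0.0068 + 0.0020) ≈ 3.769 × 0.4022 ≈ 1.516 mcg/mL.

1.5 mcg/mL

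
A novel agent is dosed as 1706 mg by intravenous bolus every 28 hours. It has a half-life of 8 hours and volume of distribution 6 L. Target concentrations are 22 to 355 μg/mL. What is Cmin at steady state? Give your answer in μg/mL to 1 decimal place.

27.6 μg/mL

Over one 28-h interval, 28/8 ≈ 3.5 half-lives elapse, leaving f ≈ 0.0884 of each dose.
Accumulation ratio R = 1/(1 − f) ≈ 1/0.9116 ≈ 1.0970.
Single-dose peak C₀ = D/Vd = 1706/6 ≈ 284.333 μg/mL.
Cmax,ss = C₀/(1 − f) ≈ 284.333/0.9116 ≈ 311.905 μg/mL.
One interval later, Cmin,ss = Cmax,ss·e^(−kτ) ≈ 311.905 × 0.0884 ≈ 27.572 μg/mL.
Trough 27.6 μg/mL vs MEC 22 μg/mL: adequate.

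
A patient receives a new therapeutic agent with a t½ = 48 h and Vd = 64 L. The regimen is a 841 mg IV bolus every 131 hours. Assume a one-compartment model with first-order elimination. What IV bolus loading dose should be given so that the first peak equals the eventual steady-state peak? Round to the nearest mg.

990 mg

f = (1/2)^(131/48) ≈ 0.150813; accumulation ratio R = 1/(1−f) ≈ 1.17760.
Loading dose to hit Cmax,ss on first dose: D_load = D_maint·R ≈ 841 × 1.17760 ≈ 990.36 mg.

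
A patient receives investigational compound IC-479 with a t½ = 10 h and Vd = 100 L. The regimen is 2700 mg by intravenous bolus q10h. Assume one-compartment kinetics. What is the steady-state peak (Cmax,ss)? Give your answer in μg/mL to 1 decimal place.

τ = 10 h = 1 half-life, so f = (1/2)^1 = 0.5.
At steady state, R = 1/(1 − 0.5) = 2/1.
Single-dose peak C₀ = D/Vd = 2700/100 = 27 μg/mL.
Steady-state peak Cmax,ss = C₀·R = 27 × 2/1 ≈ 54.000 μg/mL.

54.0 μg/mL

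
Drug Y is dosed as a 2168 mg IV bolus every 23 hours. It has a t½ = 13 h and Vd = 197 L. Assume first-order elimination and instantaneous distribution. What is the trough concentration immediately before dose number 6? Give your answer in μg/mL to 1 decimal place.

4.6 μg/mL

f = (1/2)^(τ/t½) = (1/2)^(23/13) ≈ 0.2934.
C₀ = D/Vd = 2168/197 ≈ 11.005 μg/mL.
Before the 6th dose, 5 doses have been given. Superposition: Cmin = C₀·(f + f² + … + f^5).
≈ 11.005 × (0.2934 + 0.0861 + 0.0253 + 0.0074 + 0.0022) ≈ 11.005 × 0.4144 ≈ 4.560 μg/mL.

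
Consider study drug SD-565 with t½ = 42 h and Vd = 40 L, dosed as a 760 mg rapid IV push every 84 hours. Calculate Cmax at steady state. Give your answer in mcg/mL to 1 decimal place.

τ = 84 h = 2 half-lives, so f = (1/2)^2 = 0.25.
At steady state, R = 1/(1 − 0.25) = 4/3.
Single-dose peak C₀ = D/Vd = 760/40 = 19 mcg/mL.
Steady-state peak Cmax,ss = C₀·R = 19 × 4/3 ≈ 25.333 mcg/mL.

25.3 mcg/mL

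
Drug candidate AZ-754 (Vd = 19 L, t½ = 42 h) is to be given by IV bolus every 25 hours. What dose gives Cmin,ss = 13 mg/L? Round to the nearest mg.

τ/t½ = 25/42 ≈ 0.59524, so f = (1/2)^(25/42) ≈ 0.661935.
Cmin,ss = (D/Vd)·f/(1−f), so D = Cmin,ss·Vd·(1−f)/f.
D = 13 × 19 × (1−f)/f ≈ 13 × 19 × 0.51072 ≈ 126.15 mg.

126 mg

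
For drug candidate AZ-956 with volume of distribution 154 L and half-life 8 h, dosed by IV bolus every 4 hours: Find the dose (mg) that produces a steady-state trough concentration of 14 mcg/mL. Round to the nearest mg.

τ/t½ = 4/8 ≈ 0.5, so f = (1/2)^(4/8) ≈ 0.707107.
Cmin,ss = (D/Vd)·f/(1−f), so D = Cmin,ss·Vd·(1−f)/f.
D = 14 × 154 × (1−f)/f ≈ 14 × 154 × 0.41421 ≈ 893.04 mg.

893 mg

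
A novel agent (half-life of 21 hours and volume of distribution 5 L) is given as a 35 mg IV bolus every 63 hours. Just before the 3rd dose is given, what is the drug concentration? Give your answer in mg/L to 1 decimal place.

f = (1/2)^(τ/t½) = (1/2)^(63/21) ≈ 0.1250.
C₀ = D/Vd = 35/5 ≈ 7.000 mg/L.
Before the 3rd dose, 2 doses have been given. Superposition: Cmin = C₀·(f + f²).
≈ 7.000 × (0.1250 + 0.0156) ≈ 7.000 × 0.1406 ≈ 0.984 mg/L.

1.0 mg/L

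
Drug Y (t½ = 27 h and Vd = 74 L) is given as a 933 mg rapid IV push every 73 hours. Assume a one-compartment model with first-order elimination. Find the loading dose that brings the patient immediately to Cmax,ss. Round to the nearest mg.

1102 mg

f = (1/2)^(73/27) ≈ 0.153498; accumulation ratio R = 1/(1−f) ≈ 1.18133.
Loading dose to hit Cmax,ss on first dose: D_load = D_maint·R ≈ 933 × 1.18133 ≈ 1102.18 mg.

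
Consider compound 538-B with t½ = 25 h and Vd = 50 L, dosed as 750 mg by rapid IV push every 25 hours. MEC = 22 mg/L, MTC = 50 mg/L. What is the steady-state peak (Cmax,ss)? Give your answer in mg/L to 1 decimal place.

τ = 25 h = 1 half-life, so f = (1/2)^1 = 0.5.
Accumulation ratio R = 1/(1 − f) = 1/0.5 = 2/1.
Single-dose peak C₀ = D/Vd = 750/50 = 15 mg/L.
Steady-state peak Cmax,ss = C₀·R = 15 × 2/1 ≈ 30.000 mg/L.
Peak 30.0 mg/L vs MTC 50 mg/L: below toxic threshold.

30.0 mg/L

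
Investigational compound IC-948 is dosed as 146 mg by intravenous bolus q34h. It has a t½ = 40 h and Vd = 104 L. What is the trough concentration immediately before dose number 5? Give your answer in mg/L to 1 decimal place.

f = (1/2)^(τ/t½) = (1/2)^(34/40) ≈ 0.5548.
C₀ = D/Vd = 146/104 ≈ 1.404 mg/L.
Before the 5th dose, 4 doses have been given. Superposition: Cmin = C₀·(f + f² + … + f^4).
≈ 1.404 × (0.5548 + 0.3078 + 0.1708 + 0.0947) ≈ 1.404 × 1.1281 ≈ 1.584 mg/L.

1.6 mg/L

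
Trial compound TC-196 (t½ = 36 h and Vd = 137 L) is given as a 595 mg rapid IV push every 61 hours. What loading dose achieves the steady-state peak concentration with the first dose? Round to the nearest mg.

f = (1/2)^(61/36) ≈ 0.308974; accumulation ratio R = 1/(1−f) ≈ 1.44712.
Loading dose to hit Cmax,ss on first dose: D_load = D_maint·R ≈ 595 × 1.44712 ≈ 861.04 mg.

861 mg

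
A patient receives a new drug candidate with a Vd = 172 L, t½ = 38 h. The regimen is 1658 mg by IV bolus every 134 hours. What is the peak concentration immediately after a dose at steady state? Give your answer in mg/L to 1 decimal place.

Over one 134-h interval, 134/38 ≈ 3.5263 half-lives elapse, leaving f ≈ 0.0868 of each dose.
Accumulation ratio R = 1/(1 − f) ≈ 1/0.9132 ≈ 1.0951.
Single-dose peak C₀ = D/Vd = 1658/172 ≈ 9.640 mg/L.
Steady-state peak Cmax,ss = C₀·R ≈ 9.640 × 1.0951 ≈ 10.557 mg/L.

10.6 mg/L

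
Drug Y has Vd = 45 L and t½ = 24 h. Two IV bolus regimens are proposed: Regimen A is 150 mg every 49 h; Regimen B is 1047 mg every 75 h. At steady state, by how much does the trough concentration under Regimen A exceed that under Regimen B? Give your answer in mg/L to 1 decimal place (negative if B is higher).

-1.9 mg/L

Regimen A: f = (1/2)^(49/24) ≈ 0.2429; Cmin,ss = (150/45)·f/(1−f) ≈ 1.069 mg/L.
Regimen B: f = (1/2)^(75/24) ≈ 0.1146; Cmin,ss = (1047/45)·f/(1−f) ≈ 3.011 mg/L.
Difference ≈ 1.069 − 3.011 ≈ -1.942 mg/L.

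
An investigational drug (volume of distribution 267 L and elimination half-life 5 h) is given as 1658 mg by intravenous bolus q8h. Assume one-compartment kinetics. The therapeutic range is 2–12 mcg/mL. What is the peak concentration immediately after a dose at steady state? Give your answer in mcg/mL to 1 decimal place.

τ/t½ = 8/5 ≈ 1.6, so fraction remaining f = (1/2)^(8/5) ≈ 0.3299.
At steady state, accumulation factor R = 1/(1 − e^(−kτ)) ≈ 1.4923.
Single-dose peak C₀ = D/Vd = 1658/267 ≈ 6.210 mcg/mL.
Cmax,ss = C₀/(1 − f) ≈ 6.210/0.6701 ≈ 9.267 mcg/mL.
Peak 9.3 mcg/mL vs MTC 12 mcg/mL: below toxic threshold.

9.3 mcg/mL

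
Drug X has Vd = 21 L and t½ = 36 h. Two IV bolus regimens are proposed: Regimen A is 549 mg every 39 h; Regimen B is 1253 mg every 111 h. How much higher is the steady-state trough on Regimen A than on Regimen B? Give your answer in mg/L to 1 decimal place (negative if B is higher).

Regimen A: f = (1/2)^(39/36) ≈ 0.4719; Cmin,ss = (549/21)·f/(1−f) ≈ 23.361 mg/L.
Regimen B: f = (1/2)^(111/36) ≈ 0.1180; Cmin,ss = (1253/21)·f/(1−f) ≈ 7.983 mg/L.
Difference ≈ 23.361 − 7.983 ≈ 15.378 mg/L.

15.4 mg/L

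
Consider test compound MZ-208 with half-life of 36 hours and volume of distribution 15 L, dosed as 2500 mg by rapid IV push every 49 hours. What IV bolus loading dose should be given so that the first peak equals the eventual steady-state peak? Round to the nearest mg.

4094 mg

f = (1/2)^(49/36) ≈ 0.389282; accumulation ratio R = 1/(1−f) ≈ 1.63742.
Loading dose to hit Cmax,ss on first dose: D_load = D_maint·R ≈ 2500 × 1.63742 ≈ 4093.55 mg.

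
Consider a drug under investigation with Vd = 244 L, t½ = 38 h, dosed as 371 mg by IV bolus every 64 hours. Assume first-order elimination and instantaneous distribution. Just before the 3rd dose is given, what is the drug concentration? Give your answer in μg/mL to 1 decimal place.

0.6 μg/mL

f = (1/2)^(τ/t½) = (1/2)^(64/38) ≈ 0.3112.
C₀ = D/Vd = 371/244 ≈ 1.520 μg/mL.
Before the 3rd dose, 2 doses have been given. Superposition: Cmin = C₀·(f + f²).
≈ 1.520 × (0.3112 + 0.0968) ≈ 1.520 × 0.4080 ≈ 0.620 μg/mL.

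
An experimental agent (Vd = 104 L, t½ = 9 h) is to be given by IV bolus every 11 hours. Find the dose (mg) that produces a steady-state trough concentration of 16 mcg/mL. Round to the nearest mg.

τ/t½ = 11/9 ≈ 1.2222, so f = (1/2)^(11/9) ≈ 0.428622.
Cmin,ss = (D/Vd)·f/(1−f), so D = Cmin,ss·Vd·(1−f)/f.
D = 16 × 104 × (1−f)/f ≈ 16 × 104 × 1.33306 ≈ 2218.21 mg.

2218 mg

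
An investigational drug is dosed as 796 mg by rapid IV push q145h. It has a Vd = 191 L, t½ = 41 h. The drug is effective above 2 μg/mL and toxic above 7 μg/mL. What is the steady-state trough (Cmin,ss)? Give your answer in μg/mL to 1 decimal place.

0.4 μg/mL

τ/t½ = 145/41 ≈ 3.5366, so fraction remaining f = (1/2)^(145/41) ≈ 0.0862.
Accumulation ratio R = 1/(1 − f) ≈ 1/0.9138 ≈ 1.0943.
Single-dose peak C₀ = D/Vd = 796/191 ≈ 4.168 μg/mL.
Steady-state peak Cmax,ss = C₀·R ≈ 4.168 × 1.0943 ≈ 4.561 μg/mL.
Steady-state trough Cmin,ss = Cmax,ss·f ≈ 4.561 × 0.0862 ≈ 0.393 μg/mL.
Trough 0.4 μg/mL vs MEC 2 μg/mL: subtherapeutic.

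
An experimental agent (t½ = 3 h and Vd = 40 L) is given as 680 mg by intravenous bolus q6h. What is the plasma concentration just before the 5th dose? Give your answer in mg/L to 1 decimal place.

5.6 mg/L

f = (1/2)^(τ/t½) = (1/2)^(6/3) ≈ 0.2500.
C₀ = D/Vd = 680/40 ≈ 17.000 mg/L.
Before the 5th dose, 4 doses have been given. Superposition: Cmin = C₀·(f + f² + … + f^4).
≈ 17.000 × (0.2500 + 0.0625 + 0.0156 + 0.0039) ≈ 17.000 × 0.3320 ≈ 5.644 mg/L.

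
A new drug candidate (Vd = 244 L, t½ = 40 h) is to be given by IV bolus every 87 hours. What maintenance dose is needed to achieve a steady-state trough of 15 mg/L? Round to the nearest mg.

12868 mg

τ/t½ = 87/40 ≈ 2.175, so f = (1/2)^(87/40) ≈ 0.221442.
Cmin,ss = (D/Vd)·f/(1−f), so D = Cmin,ss·Vd·(1−f)/f.
D = 15 × 244 × (1−f)/f ≈ 15 × 244 × 3.51586 ≈ 12868.05 mg.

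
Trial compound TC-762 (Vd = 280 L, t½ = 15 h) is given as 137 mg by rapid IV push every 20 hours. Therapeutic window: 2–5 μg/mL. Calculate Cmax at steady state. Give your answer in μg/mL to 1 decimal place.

Over one 20-h interval, 20/15 ≈ 1.3333 half-lives elapse, leaving f ≈ 0.3969 of each dose.
Accumulation ratio R = 1/(1 − f) ≈ 1/0.6031 ≈ 1.6581.
Each bolus raises the concentration by D/Vd = 137/280 ≈ 0.489 μg/mL.
Steady-state peak Cmax,ss = C₀·R ≈ 0.489 × 1.6581 ≈ 0.811 μg/mL.
Peak 0.8 μg/mL vs MTC 5 μg/mL: below toxic threshold.

0.8 μg/mL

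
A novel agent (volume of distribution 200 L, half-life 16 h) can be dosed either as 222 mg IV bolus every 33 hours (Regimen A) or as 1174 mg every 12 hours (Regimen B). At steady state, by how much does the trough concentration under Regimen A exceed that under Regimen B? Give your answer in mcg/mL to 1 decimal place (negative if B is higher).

-8.3 mcg/mL

Regimen A: f = (1/2)^(33/16) ≈ 0.2394; Cmin,ss = (222/200)·f/(1−f) ≈ 0.349 mcg/mL.
Regimen B: f = (1/2)^(12/16) ≈ 0.5946; Cmin,ss = (1174/200)·f/(1−f) ≈ 8.610 mcg/mL.
Difference ≈ 0.349 − 8.610 ≈ -8.261 mcg/mL.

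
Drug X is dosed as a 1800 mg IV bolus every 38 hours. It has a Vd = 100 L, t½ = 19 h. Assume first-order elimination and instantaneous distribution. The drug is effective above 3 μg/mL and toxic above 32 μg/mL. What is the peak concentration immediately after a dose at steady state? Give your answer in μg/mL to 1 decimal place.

τ = 38 h = 2 half-lives, so f = (1/2)^2 = 0.25.
Accumulation ratio R = 1/(1 − f) = 1/0.75 = 4/3.
Single-dose peak C₀ = D/Vd = 1800/100 = 18 μg/mL.
Steady-state peak Cmax,ss = C₀·R = 18 × 4/3 ≈ 24.000 μg/mL.
Peak 24.0 μg/mL vs MTC 32 μg/mL: below toxic threshold.

24.0 μg/mL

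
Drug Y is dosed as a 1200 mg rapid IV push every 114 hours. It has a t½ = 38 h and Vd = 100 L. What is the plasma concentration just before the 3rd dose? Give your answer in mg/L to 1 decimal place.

f = (1/2)^(τ/t½) = (1/2)^(114/38) ≈ 0.1250.
C₀ = D/Vd = 1200/100 ≈ 12.000 mg/L.
Before the 3rd dose, 2 doses have been given. Superposition: Cmin = C₀·(f + f²).
≈ 12.000 × (0.1250 + 0.0156) ≈ 12.000 × 0.1406 ≈ 1.687 mg/L.

1.7 mg/L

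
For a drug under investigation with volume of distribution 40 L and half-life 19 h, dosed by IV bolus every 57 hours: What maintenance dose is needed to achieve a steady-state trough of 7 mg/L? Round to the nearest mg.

τ/t½ = 57/19 ≈ 3, so f = (1/2)^(57/19) ≈ 0.125000.
Cmin,ss = (D/Vd)·f/(1−f), so D = Cmin,ss·Vd·(1−f)/f.
D = 7 × 40 × (1−f)/f ≈ 7 × 40 × 7.00000 ≈ 1960.00 mg.

1960 mg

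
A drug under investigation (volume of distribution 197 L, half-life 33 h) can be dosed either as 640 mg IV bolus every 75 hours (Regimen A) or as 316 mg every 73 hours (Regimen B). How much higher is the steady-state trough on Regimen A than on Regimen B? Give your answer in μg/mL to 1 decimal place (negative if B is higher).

0.4 μg/mL

Regimen A: f = (1/2)^(75/33) ≈ 0.2069; Cmin,ss = (640/197)·f/(1−f) ≈ 0.848 μg/mL.
Regimen B: f = (1/2)^(73/33) ≈ 0.2158; Cmin,ss = (316/197)·f/(1−f) ≈ 0.441 μg/mL.
Difference ≈ 0.848 − 0.441 ≈ 0.407 μg/mL.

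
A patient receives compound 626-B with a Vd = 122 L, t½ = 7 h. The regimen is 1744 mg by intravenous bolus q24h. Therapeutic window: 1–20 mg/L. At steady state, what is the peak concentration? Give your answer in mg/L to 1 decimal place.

15.8 mg/L

k = ln2/t½ = ln2/7 ≈ 0.099021 h⁻¹; fraction remaining f = e^(−kτ) = e^(−0.099021×24) ≈ 0.0929.
Accumulation ratio R = 1/(1 − f) ≈ 1/0.9071 ≈ 1.1024.
Single-dose peak C₀ = D/Vd = 1744/122 ≈ 14.295 mg/L.
Steady-state peak Cmax,ss = C₀·R ≈ 14.295 × 1.1024 ≈ 15.759 mg/L.
Peak 15.8 mg/L vs MTC 20 mg/L: below toxic threshold.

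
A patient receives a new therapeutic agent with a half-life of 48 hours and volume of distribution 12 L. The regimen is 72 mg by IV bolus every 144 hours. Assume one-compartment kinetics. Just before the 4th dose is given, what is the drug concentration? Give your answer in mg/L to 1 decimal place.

f = (1/2)^(τ/t½) = (1/2)^(144/48) ≈ 0.1250.
C₀ = D/Vd = 72/12 ≈ 6.000 mg/L.
Before the 4th dose, 3 doses have been given. Superposition: Cmin = C₀·(f + f² + … + f^3).
≈ 6.000 × (0.1250 + 0.0156 + 0.0020) ≈ 6.000 × 0.1426 ≈ 0.856 mg/L.

0.9 mg/L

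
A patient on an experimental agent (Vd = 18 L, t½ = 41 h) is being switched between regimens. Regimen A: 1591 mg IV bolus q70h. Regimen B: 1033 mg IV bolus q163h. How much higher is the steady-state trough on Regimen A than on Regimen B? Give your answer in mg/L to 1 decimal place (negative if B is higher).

Regimen A: f = (1/2)^(70/41) ≈ 0.3062; Cmin,ss = (1591/18)·f/(1−f) ≈ 39.009 mg/L.
Regimen B: f = (1/2)^(163/41) ≈ 0.0636; Cmin,ss = (1033/18)·f/(1−f) ≈ 3.898 mg/L.
Difference ≈ 39.009 − 3.898 ≈ 35.111 mg/L.

35.1 mg/L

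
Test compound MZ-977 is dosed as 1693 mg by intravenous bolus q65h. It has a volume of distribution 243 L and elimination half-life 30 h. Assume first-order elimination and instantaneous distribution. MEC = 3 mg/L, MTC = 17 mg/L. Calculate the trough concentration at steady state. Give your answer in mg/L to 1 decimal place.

2.0 mg/L

Over one 65-h interval, 65/30 ≈ 2.1667 half-lives elapse, leaving f ≈ 0.2227 of each dose.
Accumulation ratio R = 1/(1 − f) ≈ 1/0.7773 ≈ 1.2865.
Single-dose peak C₀ = D/Vd = 1693/243 ≈ 6.967 mg/L.
Steady-state peak Cmax,ss = C₀·R ≈ 6.967 × 1.2865 ≈ 8.963 mg/L.
Steady-state trough Cmin,ss = Cmax,ss·f ≈ 8.963 × 0.2227 ≈ 1.996 mg/L.
Trough 2.0 mg/L vs MEC 3 mg/L: subtherapeutic.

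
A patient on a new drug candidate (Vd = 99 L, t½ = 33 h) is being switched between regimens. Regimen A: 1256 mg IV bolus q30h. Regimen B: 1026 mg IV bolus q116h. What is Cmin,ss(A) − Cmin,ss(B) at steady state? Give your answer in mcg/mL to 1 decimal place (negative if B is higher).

13.5 mcg/mL

Regimen A: f = (1/2)^(30/33) ≈ 0.5325; Cmin,ss = (1256/99)·f/(1−f) ≈ 14.451 mcg/mL.
Regimen B: f = (1/2)^(116/33) ≈ 0.0875; Cmin,ss = (1026/99)·f/(1−f) ≈ 0.994 mcg/mL.
Difference ≈ 14.451 − 0.994 ≈ 13.457 mcg/mL.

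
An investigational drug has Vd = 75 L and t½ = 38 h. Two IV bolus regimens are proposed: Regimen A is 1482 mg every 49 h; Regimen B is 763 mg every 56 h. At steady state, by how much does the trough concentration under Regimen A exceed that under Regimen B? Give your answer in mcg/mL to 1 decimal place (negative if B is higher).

8.0 mcg/mL

Regimen A: f = (1/2)^(49/38) ≈ 0.4091; Cmin,ss = (1482/75)·f/(1−f) ≈ 13.681 mcg/mL.
Regimen B: f = (1/2)^(56/38) ≈ 0.3601; Cmin,ss = (763/75)·f/(1−f) ≈ 5.725 mcg/mL.
Difference ≈ 13.681 − 5.725 ≈ 7.956 mcg/mL.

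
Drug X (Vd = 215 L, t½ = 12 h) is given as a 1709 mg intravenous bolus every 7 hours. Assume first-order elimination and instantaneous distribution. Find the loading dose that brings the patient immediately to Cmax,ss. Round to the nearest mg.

f = (1/2)^(7/12) ≈ 0.667420; accumulation ratio R = 1/(1−f) ≈ 3.00680.
Loading dose to hit Cmax,ss on first dose: D_load = D_maint·R ≈ 1709 × 3.00680 ≈ 5138.62 mg.

5139 mg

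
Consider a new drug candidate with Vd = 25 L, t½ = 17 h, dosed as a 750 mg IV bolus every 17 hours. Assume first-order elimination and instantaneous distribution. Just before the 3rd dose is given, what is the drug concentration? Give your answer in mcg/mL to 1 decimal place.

f = (1/2)^(τ/t½) = (1/2)^(17/17) ≈ 0.5000.
C₀ = D/Vd = 750/25 ≈ 30.000 mcg/mL.
Before the 3rd dose, 2 doses have been given. Superposition: Cmin = C₀·(f + f²).
≈ 30.000 × (0.5000 + 0.2500) ≈ 30.000 × 0.7500 ≈ 22.500 mcg/mL.

22.5 mcg/mL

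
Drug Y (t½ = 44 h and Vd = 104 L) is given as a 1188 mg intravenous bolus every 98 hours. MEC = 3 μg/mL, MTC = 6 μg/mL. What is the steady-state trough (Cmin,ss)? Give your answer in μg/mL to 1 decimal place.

τ/t½ = 98/44 ≈ 2.2273, so fraction remaining f = (1/2)^(98/44) ≈ 0.2136.
At steady state, accumulation factor R = 1/(1 − e^(−kτ)) ≈ 1.2716.
Each bolus raises the concentration by D/Vd = 1188/104 ≈ 11.423 μg/mL.
Steady-state peak Cmax,ss = C₀·R ≈ 11.423 × 1.2716 ≈ 14.525 μg/mL.
Steady-state trough Cmin,ss = Cmax,ss·f ≈ 14.525 × 0.2136 ≈ 3.103 μg/mL.
Trough 3.1 μg/mL vs MEC 3 μg/mL: adequate.

3.1 μg/mL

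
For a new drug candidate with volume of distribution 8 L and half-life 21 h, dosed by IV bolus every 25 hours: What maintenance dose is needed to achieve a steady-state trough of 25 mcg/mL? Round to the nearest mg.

τ/t½ = 25/21 ≈ 1.1905, so f = (1/2)^(25/21) ≈ 0.438158.
Cmin,ss = (D/Vd)·f/(1−f), so D = Cmin,ss·Vd·(1−f)/f.
D = 25 × 8 × (1−f)/f ≈ 25 × 8 × 1.28228 ≈ 256.46 mg.

256 mg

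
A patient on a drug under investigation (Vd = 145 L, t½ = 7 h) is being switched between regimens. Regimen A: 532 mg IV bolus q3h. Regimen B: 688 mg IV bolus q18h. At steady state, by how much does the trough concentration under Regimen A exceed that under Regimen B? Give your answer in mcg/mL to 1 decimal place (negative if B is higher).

9.6 mcg/mL

Regimen A: f = (1/2)^(3/7) ≈ 0.7430; Cmin,ss = (532/145)·f/(1−f) ≈ 10.607 mcg/mL.
Regimen B: f = (1/2)^(18/7) ≈ 0.1682; Cmin,ss = (688/145)·f/(1−f) ≈ 0.959 mcg/mL.
Difference ≈ 10.607 − 0.959 ≈ 9.648 mcg/mL.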